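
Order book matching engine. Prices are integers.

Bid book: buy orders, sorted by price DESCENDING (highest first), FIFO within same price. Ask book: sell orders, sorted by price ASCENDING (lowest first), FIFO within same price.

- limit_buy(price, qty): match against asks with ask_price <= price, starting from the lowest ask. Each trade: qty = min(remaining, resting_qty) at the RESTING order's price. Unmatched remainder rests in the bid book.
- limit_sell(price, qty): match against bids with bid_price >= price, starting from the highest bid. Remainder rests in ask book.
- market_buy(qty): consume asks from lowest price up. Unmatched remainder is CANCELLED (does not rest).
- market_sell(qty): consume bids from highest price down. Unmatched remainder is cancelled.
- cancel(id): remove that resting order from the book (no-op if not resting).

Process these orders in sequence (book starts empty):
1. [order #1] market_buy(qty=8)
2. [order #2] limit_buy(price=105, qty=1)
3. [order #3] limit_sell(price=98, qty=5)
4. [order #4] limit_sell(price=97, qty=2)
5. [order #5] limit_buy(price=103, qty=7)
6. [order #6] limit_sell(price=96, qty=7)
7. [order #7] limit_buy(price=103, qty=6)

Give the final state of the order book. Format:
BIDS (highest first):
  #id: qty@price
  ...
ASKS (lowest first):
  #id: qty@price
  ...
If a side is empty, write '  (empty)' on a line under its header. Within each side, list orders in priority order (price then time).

Answer: BIDS (highest first):
  (empty)
ASKS (lowest first):
  (empty)

Derivation:
After op 1 [order #1] market_buy(qty=8): fills=none; bids=[-] asks=[-]
After op 2 [order #2] limit_buy(price=105, qty=1): fills=none; bids=[#2:1@105] asks=[-]
After op 3 [order #3] limit_sell(price=98, qty=5): fills=#2x#3:1@105; bids=[-] asks=[#3:4@98]
After op 4 [order #4] limit_sell(price=97, qty=2): fills=none; bids=[-] asks=[#4:2@97 #3:4@98]
After op 5 [order #5] limit_buy(price=103, qty=7): fills=#5x#4:2@97 #5x#3:4@98; bids=[#5:1@103] asks=[-]
After op 6 [order #6] limit_sell(price=96, qty=7): fills=#5x#6:1@103; bids=[-] asks=[#6:6@96]
After op 7 [order #7] limit_buy(price=103, qty=6): fills=#7x#6:6@96; bids=[-] asks=[-]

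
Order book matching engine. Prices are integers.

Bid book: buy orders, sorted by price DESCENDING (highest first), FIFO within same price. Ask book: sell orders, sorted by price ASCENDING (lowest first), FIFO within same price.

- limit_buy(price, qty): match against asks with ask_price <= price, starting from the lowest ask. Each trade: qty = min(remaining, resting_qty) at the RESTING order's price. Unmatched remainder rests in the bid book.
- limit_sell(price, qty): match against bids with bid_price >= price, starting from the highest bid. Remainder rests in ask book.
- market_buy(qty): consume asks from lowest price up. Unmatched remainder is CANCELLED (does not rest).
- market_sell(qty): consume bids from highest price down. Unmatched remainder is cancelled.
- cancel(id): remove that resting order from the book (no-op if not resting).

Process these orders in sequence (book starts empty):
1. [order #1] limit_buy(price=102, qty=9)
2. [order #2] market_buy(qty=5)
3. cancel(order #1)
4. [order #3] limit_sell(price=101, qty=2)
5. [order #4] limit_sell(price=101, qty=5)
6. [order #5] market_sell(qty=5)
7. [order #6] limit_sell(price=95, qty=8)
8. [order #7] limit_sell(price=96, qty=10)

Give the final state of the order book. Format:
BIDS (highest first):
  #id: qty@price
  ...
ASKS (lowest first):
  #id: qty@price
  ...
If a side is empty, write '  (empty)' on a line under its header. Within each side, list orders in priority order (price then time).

After op 1 [order #1] limit_buy(price=102, qty=9): fills=none; bids=[#1:9@102] asks=[-]
After op 2 [order #2] market_buy(qty=5): fills=none; bids=[#1:9@102] asks=[-]
After op 3 cancel(order #1): fills=none; bids=[-] asks=[-]
After op 4 [order #3] limit_sell(price=101, qty=2): fills=none; bids=[-] asks=[#3:2@101]
After op 5 [order #4] limit_sell(price=101, qty=5): fills=none; bids=[-] asks=[#3:2@101 #4:5@101]
After op 6 [order #5] market_sell(qty=5): fills=none; bids=[-] asks=[#3:2@101 #4:5@101]
After op 7 [order #6] limit_sell(price=95, qty=8): fills=none; bids=[-] asks=[#6:8@95 #3:2@101 #4:5@101]
After op 8 [order #7] limit_sell(price=96, qty=10): fills=none; bids=[-] asks=[#6:8@95 #7:10@96 #3:2@101 #4:5@101]

Answer: BIDS (highest first):
  (empty)
ASKS (lowest first):
  #6: 8@95
  #7: 10@96
  #3: 2@101
  #4: 5@101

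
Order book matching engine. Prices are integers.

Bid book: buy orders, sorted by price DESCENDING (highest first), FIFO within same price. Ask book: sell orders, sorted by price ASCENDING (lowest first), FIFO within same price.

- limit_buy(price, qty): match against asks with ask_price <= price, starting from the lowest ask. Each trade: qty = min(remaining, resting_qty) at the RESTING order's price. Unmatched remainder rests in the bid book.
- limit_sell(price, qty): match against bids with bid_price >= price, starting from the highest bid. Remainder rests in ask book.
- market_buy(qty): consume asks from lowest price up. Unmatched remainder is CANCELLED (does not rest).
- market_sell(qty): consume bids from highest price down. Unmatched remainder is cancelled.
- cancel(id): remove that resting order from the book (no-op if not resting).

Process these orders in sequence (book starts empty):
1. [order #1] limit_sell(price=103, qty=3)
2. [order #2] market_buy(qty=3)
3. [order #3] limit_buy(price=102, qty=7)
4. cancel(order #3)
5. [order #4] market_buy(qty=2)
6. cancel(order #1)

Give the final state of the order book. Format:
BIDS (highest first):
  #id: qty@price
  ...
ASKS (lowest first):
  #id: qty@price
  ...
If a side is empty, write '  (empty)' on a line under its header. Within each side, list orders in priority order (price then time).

Answer: BIDS (highest first):
  (empty)
ASKS (lowest first):
  (empty)

Derivation:
After op 1 [order #1] limit_sell(price=103, qty=3): fills=none; bids=[-] asks=[#1:3@103]
After op 2 [order #2] market_buy(qty=3): fills=#2x#1:3@103; bids=[-] asks=[-]
After op 3 [order #3] limit_buy(price=102, qty=7): fills=none; bids=[#3:7@102] asks=[-]
After op 4 cancel(order #3): fills=none; bids=[-] asks=[-]
After op 5 [order #4] market_buy(qty=2): fills=none; bids=[-] asks=[-]
After op 6 cancel(order #1): fills=none; bids=[-] asks=[-]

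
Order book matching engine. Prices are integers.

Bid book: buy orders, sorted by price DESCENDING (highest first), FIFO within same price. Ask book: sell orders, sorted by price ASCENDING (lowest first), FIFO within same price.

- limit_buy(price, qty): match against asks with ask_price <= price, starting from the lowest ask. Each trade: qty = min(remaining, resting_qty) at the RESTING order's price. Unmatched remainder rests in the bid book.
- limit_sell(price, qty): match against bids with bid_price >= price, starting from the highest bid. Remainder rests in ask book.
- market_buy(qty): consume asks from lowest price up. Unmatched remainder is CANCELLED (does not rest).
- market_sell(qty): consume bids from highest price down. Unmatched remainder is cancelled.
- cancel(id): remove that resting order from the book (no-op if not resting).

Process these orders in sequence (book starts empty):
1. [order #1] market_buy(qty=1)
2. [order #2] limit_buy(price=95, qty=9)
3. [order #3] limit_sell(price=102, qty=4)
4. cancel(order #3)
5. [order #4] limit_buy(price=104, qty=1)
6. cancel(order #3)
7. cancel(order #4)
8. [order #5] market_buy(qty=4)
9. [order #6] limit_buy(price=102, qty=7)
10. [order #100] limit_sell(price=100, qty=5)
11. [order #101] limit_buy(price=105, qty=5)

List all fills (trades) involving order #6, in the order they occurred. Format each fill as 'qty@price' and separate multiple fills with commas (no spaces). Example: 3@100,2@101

After op 1 [order #1] market_buy(qty=1): fills=none; bids=[-] asks=[-]
After op 2 [order #2] limit_buy(price=95, qty=9): fills=none; bids=[#2:9@95] asks=[-]
After op 3 [order #3] limit_sell(price=102, qty=4): fills=none; bids=[#2:9@95] asks=[#3:4@102]
After op 4 cancel(order #3): fills=none; bids=[#2:9@95] asks=[-]
After op 5 [order #4] limit_buy(price=104, qty=1): fills=none; bids=[#4:1@104 #2:9@95] asks=[-]
After op 6 cancel(order #3): fills=none; bids=[#4:1@104 #2:9@95] asks=[-]
After op 7 cancel(order #4): fills=none; bids=[#2:9@95] asks=[-]
After op 8 [order #5] market_buy(qty=4): fills=none; bids=[#2:9@95] asks=[-]
After op 9 [order #6] limit_buy(price=102, qty=7): fills=none; bids=[#6:7@102 #2:9@95] asks=[-]
After op 10 [order #100] limit_sell(price=100, qty=5): fills=#6x#100:5@102; bids=[#6:2@102 #2:9@95] asks=[-]
After op 11 [order #101] limit_buy(price=105, qty=5): fills=none; bids=[#101:5@105 #6:2@102 #2:9@95] asks=[-]

Answer: 5@102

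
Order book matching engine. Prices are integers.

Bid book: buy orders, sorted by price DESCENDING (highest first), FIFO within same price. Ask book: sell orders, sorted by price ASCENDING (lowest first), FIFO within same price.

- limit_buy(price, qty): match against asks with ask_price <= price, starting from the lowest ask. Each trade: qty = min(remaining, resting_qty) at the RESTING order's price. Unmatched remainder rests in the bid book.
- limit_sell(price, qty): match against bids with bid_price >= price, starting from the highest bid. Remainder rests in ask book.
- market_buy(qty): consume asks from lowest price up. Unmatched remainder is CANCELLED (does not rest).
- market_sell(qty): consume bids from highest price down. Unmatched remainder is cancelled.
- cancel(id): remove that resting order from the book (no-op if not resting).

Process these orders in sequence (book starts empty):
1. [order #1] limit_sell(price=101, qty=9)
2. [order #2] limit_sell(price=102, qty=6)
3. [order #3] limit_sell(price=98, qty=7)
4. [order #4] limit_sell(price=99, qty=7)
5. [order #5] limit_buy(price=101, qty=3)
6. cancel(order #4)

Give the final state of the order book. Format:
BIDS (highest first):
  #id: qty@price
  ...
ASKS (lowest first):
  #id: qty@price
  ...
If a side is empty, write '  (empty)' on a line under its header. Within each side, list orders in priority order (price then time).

After op 1 [order #1] limit_sell(price=101, qty=9): fills=none; bids=[-] asks=[#1:9@101]
After op 2 [order #2] limit_sell(price=102, qty=6): fills=none; bids=[-] asks=[#1:9@101 #2:6@102]
After op 3 [order #3] limit_sell(price=98, qty=7): fills=none; bids=[-] asks=[#3:7@98 #1:9@101 #2:6@102]
After op 4 [order #4] limit_sell(price=99, qty=7): fills=none; bids=[-] asks=[#3:7@98 #4:7@99 #1:9@101 #2:6@102]
After op 5 [order #5] limit_buy(price=101, qty=3): fills=#5x#3:3@98; bids=[-] asks=[#3:4@98 #4:7@99 #1:9@101 #2:6@102]
After op 6 cancel(order #4): fills=none; bids=[-] asks=[#3:4@98 #1:9@101 #2:6@102]

Answer: BIDS (highest first):
  (empty)
ASKS (lowest first):
  #3: 4@98
  #1: 9@101
  #2: 6@102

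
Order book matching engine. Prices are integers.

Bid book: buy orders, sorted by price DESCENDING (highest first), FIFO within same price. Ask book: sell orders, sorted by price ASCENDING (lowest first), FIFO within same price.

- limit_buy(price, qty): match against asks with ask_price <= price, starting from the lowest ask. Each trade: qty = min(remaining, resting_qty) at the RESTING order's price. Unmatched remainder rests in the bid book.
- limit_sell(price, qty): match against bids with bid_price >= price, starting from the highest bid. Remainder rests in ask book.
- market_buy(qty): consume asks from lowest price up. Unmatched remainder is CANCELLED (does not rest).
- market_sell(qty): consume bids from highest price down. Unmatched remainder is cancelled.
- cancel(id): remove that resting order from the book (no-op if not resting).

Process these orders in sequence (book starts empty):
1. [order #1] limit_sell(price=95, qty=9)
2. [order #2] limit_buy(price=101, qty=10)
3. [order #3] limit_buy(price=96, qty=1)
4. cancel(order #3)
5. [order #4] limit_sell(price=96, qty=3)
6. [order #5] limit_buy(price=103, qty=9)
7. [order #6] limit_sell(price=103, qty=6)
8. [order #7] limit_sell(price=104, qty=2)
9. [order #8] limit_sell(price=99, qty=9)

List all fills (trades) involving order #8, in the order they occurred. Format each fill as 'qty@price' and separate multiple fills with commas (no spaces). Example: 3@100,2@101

Answer: 1@103

Derivation:
After op 1 [order #1] limit_sell(price=95, qty=9): fills=none; bids=[-] asks=[#1:9@95]
After op 2 [order #2] limit_buy(price=101, qty=10): fills=#2x#1:9@95; bids=[#2:1@101] asks=[-]
After op 3 [order #3] limit_buy(price=96, qty=1): fills=none; bids=[#2:1@101 #3:1@96] asks=[-]
After op 4 cancel(order #3): fills=none; bids=[#2:1@101] asks=[-]
After op 5 [order #4] limit_sell(price=96, qty=3): fills=#2x#4:1@101; bids=[-] asks=[#4:2@96]
After op 6 [order #5] limit_buy(price=103, qty=9): fills=#5x#4:2@96; bids=[#5:7@103] asks=[-]
After op 7 [order #6] limit_sell(price=103, qty=6): fills=#5x#6:6@103; bids=[#5:1@103] asks=[-]
After op 8 [order #7] limit_sell(price=104, qty=2): fills=none; bids=[#5:1@103] asks=[#7:2@104]
After op 9 [order #8] limit_sell(price=99, qty=9): fills=#5x#8:1@103; bids=[-] asks=[#8:8@99 #7:2@104]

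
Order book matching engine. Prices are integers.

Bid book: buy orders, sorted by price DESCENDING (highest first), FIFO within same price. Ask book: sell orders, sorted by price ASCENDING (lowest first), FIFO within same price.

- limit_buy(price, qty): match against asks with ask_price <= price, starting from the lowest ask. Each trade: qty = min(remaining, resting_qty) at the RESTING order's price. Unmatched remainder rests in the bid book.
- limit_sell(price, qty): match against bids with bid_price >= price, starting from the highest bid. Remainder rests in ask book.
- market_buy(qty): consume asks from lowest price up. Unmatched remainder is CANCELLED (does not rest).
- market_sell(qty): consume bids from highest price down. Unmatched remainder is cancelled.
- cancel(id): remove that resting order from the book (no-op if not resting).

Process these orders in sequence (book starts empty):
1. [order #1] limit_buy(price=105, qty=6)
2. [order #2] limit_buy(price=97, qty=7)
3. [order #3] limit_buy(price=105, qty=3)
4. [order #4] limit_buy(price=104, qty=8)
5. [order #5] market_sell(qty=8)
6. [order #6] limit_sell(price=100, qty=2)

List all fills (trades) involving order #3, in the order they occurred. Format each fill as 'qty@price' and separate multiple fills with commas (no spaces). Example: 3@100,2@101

After op 1 [order #1] limit_buy(price=105, qty=6): fills=none; bids=[#1:6@105] asks=[-]
After op 2 [order #2] limit_buy(price=97, qty=7): fills=none; bids=[#1:6@105 #2:7@97] asks=[-]
After op 3 [order #3] limit_buy(price=105, qty=3): fills=none; bids=[#1:6@105 #3:3@105 #2:7@97] asks=[-]
After op 4 [order #4] limit_buy(price=104, qty=8): fills=none; bids=[#1:6@105 #3:3@105 #4:8@104 #2:7@97] asks=[-]
After op 5 [order #5] market_sell(qty=8): fills=#1x#5:6@105 #3x#5:2@105; bids=[#3:1@105 #4:8@104 #2:7@97] asks=[-]
After op 6 [order #6] limit_sell(price=100, qty=2): fills=#3x#6:1@105 #4x#6:1@104; bids=[#4:7@104 #2:7@97] asks=[-]

Answer: 2@105,1@105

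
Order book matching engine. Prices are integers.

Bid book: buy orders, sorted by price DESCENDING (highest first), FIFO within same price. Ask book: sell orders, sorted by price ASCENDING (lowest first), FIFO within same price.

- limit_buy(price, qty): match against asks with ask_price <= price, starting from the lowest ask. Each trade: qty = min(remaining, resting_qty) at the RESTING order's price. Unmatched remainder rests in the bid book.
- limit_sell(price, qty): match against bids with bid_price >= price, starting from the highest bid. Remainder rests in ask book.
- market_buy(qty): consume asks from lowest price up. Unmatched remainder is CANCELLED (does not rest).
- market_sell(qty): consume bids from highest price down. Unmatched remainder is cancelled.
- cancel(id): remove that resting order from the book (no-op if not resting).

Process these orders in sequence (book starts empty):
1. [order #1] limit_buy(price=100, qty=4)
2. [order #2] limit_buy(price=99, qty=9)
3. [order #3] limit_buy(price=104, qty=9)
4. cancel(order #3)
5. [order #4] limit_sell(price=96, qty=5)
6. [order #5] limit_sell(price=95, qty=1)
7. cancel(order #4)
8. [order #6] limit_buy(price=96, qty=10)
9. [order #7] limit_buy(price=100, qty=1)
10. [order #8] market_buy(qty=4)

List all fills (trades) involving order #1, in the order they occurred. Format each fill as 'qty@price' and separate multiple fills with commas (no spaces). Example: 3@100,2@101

After op 1 [order #1] limit_buy(price=100, qty=4): fills=none; bids=[#1:4@100] asks=[-]
After op 2 [order #2] limit_buy(price=99, qty=9): fills=none; bids=[#1:4@100 #2:9@99] asks=[-]
After op 3 [order #3] limit_buy(price=104, qty=9): fills=none; bids=[#3:9@104 #1:4@100 #2:9@99] asks=[-]
After op 4 cancel(order #3): fills=none; bids=[#1:4@100 #2:9@99] asks=[-]
After op 5 [order #4] limit_sell(price=96, qty=5): fills=#1x#4:4@100 #2x#4:1@99; bids=[#2:8@99] asks=[-]
After op 6 [order #5] limit_sell(price=95, qty=1): fills=#2x#5:1@99; bids=[#2:7@99] asks=[-]
After op 7 cancel(order #4): fills=none; bids=[#2:7@99] asks=[-]
After op 8 [order #6] limit_buy(price=96, qty=10): fills=none; bids=[#2:7@99 #6:10@96] asks=[-]
After op 9 [order #7] limit_buy(price=100, qty=1): fills=none; bids=[#7:1@100 #2:7@99 #6:10@96] asks=[-]
After op 10 [order #8] market_buy(qty=4): fills=none; bids=[#7:1@100 #2:7@99 #6:10@96] asks=[-]

Answer: 4@100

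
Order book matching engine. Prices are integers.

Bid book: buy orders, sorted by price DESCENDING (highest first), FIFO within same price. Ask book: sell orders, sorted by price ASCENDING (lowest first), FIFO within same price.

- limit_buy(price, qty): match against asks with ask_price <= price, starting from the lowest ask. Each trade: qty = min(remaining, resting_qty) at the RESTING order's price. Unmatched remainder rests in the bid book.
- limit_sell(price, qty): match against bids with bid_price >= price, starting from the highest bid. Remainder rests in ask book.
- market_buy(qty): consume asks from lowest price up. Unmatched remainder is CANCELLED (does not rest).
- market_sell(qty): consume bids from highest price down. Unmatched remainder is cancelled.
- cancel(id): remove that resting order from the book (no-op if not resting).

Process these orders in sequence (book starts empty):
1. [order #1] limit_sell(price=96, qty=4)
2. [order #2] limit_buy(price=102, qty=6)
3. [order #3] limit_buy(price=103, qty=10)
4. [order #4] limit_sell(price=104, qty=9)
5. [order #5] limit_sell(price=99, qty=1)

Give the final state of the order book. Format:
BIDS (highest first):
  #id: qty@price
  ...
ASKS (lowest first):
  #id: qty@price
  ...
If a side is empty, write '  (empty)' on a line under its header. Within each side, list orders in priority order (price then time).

Answer: BIDS (highest first):
  #3: 9@103
  #2: 2@102
ASKS (lowest first):
  #4: 9@104

Derivation:
After op 1 [order #1] limit_sell(price=96, qty=4): fills=none; bids=[-] asks=[#1:4@96]
After op 2 [order #2] limit_buy(price=102, qty=6): fills=#2x#1:4@96; bids=[#2:2@102] asks=[-]
After op 3 [order #3] limit_buy(price=103, qty=10): fills=none; bids=[#3:10@103 #2:2@102] asks=[-]
After op 4 [order #4] limit_sell(price=104, qty=9): fills=none; bids=[#3:10@103 #2:2@102] asks=[#4:9@104]
After op 5 [order #5] limit_sell(price=99, qty=1): fills=#3x#5:1@103; bids=[#3:9@103 #2:2@102] asks=[#4:9@104]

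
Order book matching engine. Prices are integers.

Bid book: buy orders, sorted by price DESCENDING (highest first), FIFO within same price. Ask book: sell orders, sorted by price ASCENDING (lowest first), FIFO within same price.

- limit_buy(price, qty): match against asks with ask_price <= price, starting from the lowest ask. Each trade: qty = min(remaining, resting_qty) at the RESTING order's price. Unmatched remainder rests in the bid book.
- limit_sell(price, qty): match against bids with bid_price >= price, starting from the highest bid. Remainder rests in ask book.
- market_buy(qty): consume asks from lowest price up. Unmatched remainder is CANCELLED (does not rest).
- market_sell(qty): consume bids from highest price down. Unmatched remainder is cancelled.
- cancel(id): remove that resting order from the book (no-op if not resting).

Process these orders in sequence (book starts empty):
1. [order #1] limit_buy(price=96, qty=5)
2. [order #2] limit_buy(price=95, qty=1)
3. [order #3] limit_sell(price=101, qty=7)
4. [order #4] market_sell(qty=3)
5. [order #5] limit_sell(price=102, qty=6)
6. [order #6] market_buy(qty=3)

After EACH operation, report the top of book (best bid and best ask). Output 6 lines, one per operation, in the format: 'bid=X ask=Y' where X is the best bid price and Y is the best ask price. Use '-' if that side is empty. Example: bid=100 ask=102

Answer: bid=96 ask=-
bid=96 ask=-
bid=96 ask=101
bid=96 ask=101
bid=96 ask=101
bid=96 ask=101

Derivation:
After op 1 [order #1] limit_buy(price=96, qty=5): fills=none; bids=[#1:5@96] asks=[-]
After op 2 [order #2] limit_buy(price=95, qty=1): fills=none; bids=[#1:5@96 #2:1@95] asks=[-]
After op 3 [order #3] limit_sell(price=101, qty=7): fills=none; bids=[#1:5@96 #2:1@95] asks=[#3:7@101]
After op 4 [order #4] market_sell(qty=3): fills=#1x#4:3@96; bids=[#1:2@96 #2:1@95] asks=[#3:7@101]
After op 5 [order #5] limit_sell(price=102, qty=6): fills=none; bids=[#1:2@96 #2:1@95] asks=[#3:7@101 #5:6@102]
After op 6 [order #6] market_buy(qty=3): fills=#6x#3:3@101; bids=[#1:2@96 #2:1@95] asks=[#3:4@101 #5:6@102]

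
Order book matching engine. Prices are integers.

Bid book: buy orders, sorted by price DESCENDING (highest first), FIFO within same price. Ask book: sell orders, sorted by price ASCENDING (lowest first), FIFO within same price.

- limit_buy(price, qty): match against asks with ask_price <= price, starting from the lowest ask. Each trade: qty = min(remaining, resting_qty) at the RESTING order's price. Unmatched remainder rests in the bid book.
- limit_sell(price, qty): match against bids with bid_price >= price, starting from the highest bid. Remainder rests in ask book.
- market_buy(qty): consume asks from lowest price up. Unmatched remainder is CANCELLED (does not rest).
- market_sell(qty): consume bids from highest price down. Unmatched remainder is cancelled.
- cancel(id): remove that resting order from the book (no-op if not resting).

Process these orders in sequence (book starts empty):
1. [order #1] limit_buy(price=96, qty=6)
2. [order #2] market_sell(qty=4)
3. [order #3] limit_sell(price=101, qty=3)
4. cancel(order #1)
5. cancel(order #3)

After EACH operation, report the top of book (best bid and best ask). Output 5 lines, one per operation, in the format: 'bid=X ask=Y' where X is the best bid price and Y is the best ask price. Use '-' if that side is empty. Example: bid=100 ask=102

After op 1 [order #1] limit_buy(price=96, qty=6): fills=none; bids=[#1:6@96] asks=[-]
After op 2 [order #2] market_sell(qty=4): fills=#1x#2:4@96; bids=[#1:2@96] asks=[-]
After op 3 [order #3] limit_sell(price=101, qty=3): fills=none; bids=[#1:2@96] asks=[#3:3@101]
After op 4 cancel(order #1): fills=none; bids=[-] asks=[#3:3@101]
After op 5 cancel(order #3): fills=none; bids=[-] asks=[-]

Answer: bid=96 ask=-
bid=96 ask=-
bid=96 ask=101
bid=- ask=101
bid=- ask=-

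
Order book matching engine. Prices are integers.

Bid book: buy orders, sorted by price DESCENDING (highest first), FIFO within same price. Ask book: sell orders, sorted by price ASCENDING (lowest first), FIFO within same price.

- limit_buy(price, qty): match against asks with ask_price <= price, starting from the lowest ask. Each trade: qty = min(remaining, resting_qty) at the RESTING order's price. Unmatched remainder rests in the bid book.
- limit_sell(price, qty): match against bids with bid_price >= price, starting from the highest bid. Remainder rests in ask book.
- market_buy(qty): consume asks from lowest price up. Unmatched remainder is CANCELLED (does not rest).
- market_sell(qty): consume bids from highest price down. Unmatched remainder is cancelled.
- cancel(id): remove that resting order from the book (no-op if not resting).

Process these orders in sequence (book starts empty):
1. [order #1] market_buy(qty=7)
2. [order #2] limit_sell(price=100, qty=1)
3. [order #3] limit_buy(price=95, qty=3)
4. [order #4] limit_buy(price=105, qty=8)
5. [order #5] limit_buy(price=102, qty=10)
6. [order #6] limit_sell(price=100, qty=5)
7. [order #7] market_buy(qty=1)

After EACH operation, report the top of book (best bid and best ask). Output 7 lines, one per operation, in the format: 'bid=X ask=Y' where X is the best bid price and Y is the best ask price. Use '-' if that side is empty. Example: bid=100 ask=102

Answer: bid=- ask=-
bid=- ask=100
bid=95 ask=100
bid=105 ask=-
bid=105 ask=-
bid=105 ask=-
bid=105 ask=-

Derivation:
After op 1 [order #1] market_buy(qty=7): fills=none; bids=[-] asks=[-]
After op 2 [order #2] limit_sell(price=100, qty=1): fills=none; bids=[-] asks=[#2:1@100]
After op 3 [order #3] limit_buy(price=95, qty=3): fills=none; bids=[#3:3@95] asks=[#2:1@100]
After op 4 [order #4] limit_buy(price=105, qty=8): fills=#4x#2:1@100; bids=[#4:7@105 #3:3@95] asks=[-]
After op 5 [order #5] limit_buy(price=102, qty=10): fills=none; bids=[#4:7@105 #5:10@102 #3:3@95] asks=[-]
After op 6 [order #6] limit_sell(price=100, qty=5): fills=#4x#6:5@105; bids=[#4:2@105 #5:10@102 #3:3@95] asks=[-]
After op 7 [order #7] market_buy(qty=1): fills=none; bids=[#4:2@105 #5:10@102 #3:3@95] asks=[-]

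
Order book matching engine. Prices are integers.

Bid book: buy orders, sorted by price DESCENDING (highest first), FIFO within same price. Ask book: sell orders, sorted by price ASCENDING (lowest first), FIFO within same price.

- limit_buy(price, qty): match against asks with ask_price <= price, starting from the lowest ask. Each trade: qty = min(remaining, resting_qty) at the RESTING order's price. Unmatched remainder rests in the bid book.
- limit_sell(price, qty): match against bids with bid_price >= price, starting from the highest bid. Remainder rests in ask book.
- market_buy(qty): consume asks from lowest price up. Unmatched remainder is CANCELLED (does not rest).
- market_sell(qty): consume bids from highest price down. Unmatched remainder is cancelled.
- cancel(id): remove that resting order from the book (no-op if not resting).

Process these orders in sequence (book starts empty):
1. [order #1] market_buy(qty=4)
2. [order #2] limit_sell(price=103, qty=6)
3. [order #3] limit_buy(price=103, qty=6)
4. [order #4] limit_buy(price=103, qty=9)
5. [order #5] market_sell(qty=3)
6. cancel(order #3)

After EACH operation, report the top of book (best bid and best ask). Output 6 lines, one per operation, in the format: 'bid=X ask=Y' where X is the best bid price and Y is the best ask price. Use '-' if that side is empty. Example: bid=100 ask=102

Answer: bid=- ask=-
bid=- ask=103
bid=- ask=-
bid=103 ask=-
bid=103 ask=-
bid=103 ask=-

Derivation:
After op 1 [order #1] market_buy(qty=4): fills=none; bids=[-] asks=[-]
After op 2 [order #2] limit_sell(price=103, qty=6): fills=none; bids=[-] asks=[#2:6@103]
After op 3 [order #3] limit_buy(price=103, qty=6): fills=#3x#2:6@103; bids=[-] asks=[-]
After op 4 [order #4] limit_buy(price=103, qty=9): fills=none; bids=[#4:9@103] asks=[-]
After op 5 [order #5] market_sell(qty=3): fills=#4x#5:3@103; bids=[#4:6@103] asks=[-]
After op 6 cancel(order #3): fills=none; bids=[#4:6@103] asks=[-]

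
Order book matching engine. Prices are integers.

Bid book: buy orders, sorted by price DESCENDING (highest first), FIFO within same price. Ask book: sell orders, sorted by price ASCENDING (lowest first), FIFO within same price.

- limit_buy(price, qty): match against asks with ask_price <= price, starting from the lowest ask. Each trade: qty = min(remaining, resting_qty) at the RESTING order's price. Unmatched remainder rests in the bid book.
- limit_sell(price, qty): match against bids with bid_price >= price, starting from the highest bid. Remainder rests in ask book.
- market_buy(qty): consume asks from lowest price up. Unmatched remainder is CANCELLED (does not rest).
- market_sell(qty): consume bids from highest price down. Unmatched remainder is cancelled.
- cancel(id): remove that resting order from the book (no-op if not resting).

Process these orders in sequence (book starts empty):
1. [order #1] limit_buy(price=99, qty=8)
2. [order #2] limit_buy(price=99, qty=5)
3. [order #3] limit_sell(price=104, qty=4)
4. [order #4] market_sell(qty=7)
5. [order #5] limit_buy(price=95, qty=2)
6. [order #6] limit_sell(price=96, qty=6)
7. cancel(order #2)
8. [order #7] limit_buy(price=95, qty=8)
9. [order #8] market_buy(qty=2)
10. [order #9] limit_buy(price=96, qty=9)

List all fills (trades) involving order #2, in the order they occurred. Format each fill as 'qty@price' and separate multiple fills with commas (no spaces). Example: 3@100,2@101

Answer: 5@99

Derivation:
After op 1 [order #1] limit_buy(price=99, qty=8): fills=none; bids=[#1:8@99] asks=[-]
After op 2 [order #2] limit_buy(price=99, qty=5): fills=none; bids=[#1:8@99 #2:5@99] asks=[-]
After op 3 [order #3] limit_sell(price=104, qty=4): fills=none; bids=[#1:8@99 #2:5@99] asks=[#3:4@104]
After op 4 [order #4] market_sell(qty=7): fills=#1x#4:7@99; bids=[#1:1@99 #2:5@99] asks=[#3:4@104]
After op 5 [order #5] limit_buy(price=95, qty=2): fills=none; bids=[#1:1@99 #2:5@99 #5:2@95] asks=[#3:4@104]
After op 6 [order #6] limit_sell(price=96, qty=6): fills=#1x#6:1@99 #2x#6:5@99; bids=[#5:2@95] asks=[#3:4@104]
After op 7 cancel(order #2): fills=none; bids=[#5:2@95] asks=[#3:4@104]
After op 8 [order #7] limit_buy(price=95, qty=8): fills=none; bids=[#5:2@95 #7:8@95] asks=[#3:4@104]
After op 9 [order #8] market_buy(qty=2): fills=#8x#3:2@104; bids=[#5:2@95 #7:8@95] asks=[#3:2@104]
After op 10 [order #9] limit_buy(price=96, qty=9): fills=none; bids=[#9:9@96 #5:2@95 #7:8@95] asks=[#3:2@104]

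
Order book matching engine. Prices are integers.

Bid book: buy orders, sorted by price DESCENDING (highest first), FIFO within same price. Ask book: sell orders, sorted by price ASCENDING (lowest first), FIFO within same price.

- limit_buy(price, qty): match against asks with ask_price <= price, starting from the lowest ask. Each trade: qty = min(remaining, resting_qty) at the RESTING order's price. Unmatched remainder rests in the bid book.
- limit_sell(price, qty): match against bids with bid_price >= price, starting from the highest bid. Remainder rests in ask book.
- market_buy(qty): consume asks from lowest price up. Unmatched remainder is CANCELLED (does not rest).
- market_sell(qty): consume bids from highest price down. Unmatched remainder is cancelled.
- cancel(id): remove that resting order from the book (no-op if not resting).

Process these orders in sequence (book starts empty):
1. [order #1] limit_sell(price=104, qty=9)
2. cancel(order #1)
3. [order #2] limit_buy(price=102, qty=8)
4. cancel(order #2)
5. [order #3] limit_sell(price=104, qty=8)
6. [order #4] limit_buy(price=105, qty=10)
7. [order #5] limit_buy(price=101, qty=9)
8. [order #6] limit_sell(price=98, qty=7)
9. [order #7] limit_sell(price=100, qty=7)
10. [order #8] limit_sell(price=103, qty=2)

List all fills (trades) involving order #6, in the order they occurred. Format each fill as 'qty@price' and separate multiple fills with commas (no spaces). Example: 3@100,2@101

Answer: 2@105,5@101

Derivation:
After op 1 [order #1] limit_sell(price=104, qty=9): fills=none; bids=[-] asks=[#1:9@104]
After op 2 cancel(order #1): fills=none; bids=[-] asks=[-]
After op 3 [order #2] limit_buy(price=102, qty=8): fills=none; bids=[#2:8@102] asks=[-]
After op 4 cancel(order #2): fills=none; bids=[-] asks=[-]
After op 5 [order #3] limit_sell(price=104, qty=8): fills=none; bids=[-] asks=[#3:8@104]
After op 6 [order #4] limit_buy(price=105, qty=10): fills=#4x#3:8@104; bids=[#4:2@105] asks=[-]
After op 7 [order #5] limit_buy(price=101, qty=9): fills=none; bids=[#4:2@105 #5:9@101] asks=[-]
After op 8 [order #6] limit_sell(price=98, qty=7): fills=#4x#6:2@105 #5x#6:5@101; bids=[#5:4@101] asks=[-]
After op 9 [order #7] limit_sell(price=100, qty=7): fills=#5x#7:4@101; bids=[-] asks=[#7:3@100]
After op 10 [order #8] limit_sell(price=103, qty=2): fills=none; bids=[-] asks=[#7:3@100 #8:2@103]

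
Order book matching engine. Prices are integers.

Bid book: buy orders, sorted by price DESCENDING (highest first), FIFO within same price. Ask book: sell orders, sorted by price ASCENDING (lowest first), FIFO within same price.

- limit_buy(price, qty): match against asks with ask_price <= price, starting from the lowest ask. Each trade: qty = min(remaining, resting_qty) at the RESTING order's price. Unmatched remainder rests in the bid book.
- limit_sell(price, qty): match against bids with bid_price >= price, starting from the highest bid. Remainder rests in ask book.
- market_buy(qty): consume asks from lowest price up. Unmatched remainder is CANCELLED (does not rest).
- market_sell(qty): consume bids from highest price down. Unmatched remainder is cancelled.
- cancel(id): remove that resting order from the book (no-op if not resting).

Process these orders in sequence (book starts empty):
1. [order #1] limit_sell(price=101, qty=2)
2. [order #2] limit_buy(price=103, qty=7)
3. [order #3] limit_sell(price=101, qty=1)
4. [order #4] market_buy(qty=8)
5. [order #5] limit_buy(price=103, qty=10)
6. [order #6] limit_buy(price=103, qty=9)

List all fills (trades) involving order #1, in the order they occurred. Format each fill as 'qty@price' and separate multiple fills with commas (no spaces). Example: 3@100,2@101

Answer: 2@101

Derivation:
After op 1 [order #1] limit_sell(price=101, qty=2): fills=none; bids=[-] asks=[#1:2@101]
After op 2 [order #2] limit_buy(price=103, qty=7): fills=#2x#1:2@101; bids=[#2:5@103] asks=[-]
After op 3 [order #3] limit_sell(price=101, qty=1): fills=#2x#3:1@103; bids=[#2:4@103] asks=[-]
After op 4 [order #4] market_buy(qty=8): fills=none; bids=[#2:4@103] asks=[-]
After op 5 [order #5] limit_buy(price=103, qty=10): fills=none; bids=[#2:4@103 #5:10@103] asks=[-]
After op 6 [order #6] limit_buy(price=103, qty=9): fills=none; bids=[#2:4@103 #5:10@103 #6:9@103] asks=[-]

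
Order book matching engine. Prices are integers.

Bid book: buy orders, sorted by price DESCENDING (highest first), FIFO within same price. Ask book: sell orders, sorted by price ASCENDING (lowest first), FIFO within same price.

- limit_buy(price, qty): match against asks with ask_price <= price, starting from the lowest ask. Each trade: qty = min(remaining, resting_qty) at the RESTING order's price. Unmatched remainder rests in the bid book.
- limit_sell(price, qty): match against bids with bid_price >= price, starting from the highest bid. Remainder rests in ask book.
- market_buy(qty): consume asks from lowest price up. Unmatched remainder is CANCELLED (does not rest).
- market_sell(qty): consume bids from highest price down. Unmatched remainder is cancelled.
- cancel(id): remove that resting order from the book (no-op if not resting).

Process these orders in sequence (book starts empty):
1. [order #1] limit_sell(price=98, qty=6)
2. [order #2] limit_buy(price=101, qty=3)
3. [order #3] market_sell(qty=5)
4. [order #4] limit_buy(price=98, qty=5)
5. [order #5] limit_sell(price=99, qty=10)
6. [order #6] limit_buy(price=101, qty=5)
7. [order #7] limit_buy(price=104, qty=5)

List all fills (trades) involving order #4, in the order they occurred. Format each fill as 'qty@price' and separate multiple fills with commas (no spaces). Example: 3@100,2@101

After op 1 [order #1] limit_sell(price=98, qty=6): fills=none; bids=[-] asks=[#1:6@98]
After op 2 [order #2] limit_buy(price=101, qty=3): fills=#2x#1:3@98; bids=[-] asks=[#1:3@98]
After op 3 [order #3] market_sell(qty=5): fills=none; bids=[-] asks=[#1:3@98]
After op 4 [order #4] limit_buy(price=98, qty=5): fills=#4x#1:3@98; bids=[#4:2@98] asks=[-]
After op 5 [order #5] limit_sell(price=99, qty=10): fills=none; bids=[#4:2@98] asks=[#5:10@99]
After op 6 [order #6] limit_buy(price=101, qty=5): fills=#6x#5:5@99; bids=[#4:2@98] asks=[#5:5@99]
After op 7 [order #7] limit_buy(price=104, qty=5): fills=#7x#5:5@99; bids=[#4:2@98] asks=[-]

Answer: 3@98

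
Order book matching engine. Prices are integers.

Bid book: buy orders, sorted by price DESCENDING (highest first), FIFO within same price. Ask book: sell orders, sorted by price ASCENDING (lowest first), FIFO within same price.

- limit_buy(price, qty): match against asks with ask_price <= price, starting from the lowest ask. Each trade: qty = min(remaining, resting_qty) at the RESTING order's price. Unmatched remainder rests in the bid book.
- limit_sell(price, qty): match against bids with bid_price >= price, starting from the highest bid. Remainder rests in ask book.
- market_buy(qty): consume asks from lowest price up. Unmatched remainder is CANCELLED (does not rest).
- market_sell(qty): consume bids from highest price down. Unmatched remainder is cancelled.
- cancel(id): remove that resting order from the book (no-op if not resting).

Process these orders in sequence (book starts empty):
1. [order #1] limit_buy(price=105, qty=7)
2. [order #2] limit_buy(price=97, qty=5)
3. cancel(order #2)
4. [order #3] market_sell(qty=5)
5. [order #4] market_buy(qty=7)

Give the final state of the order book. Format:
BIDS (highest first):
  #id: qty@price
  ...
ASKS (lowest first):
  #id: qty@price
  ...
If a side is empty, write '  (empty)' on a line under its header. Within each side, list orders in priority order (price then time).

After op 1 [order #1] limit_buy(price=105, qty=7): fills=none; bids=[#1:7@105] asks=[-]
After op 2 [order #2] limit_buy(price=97, qty=5): fills=none; bids=[#1:7@105 #2:5@97] asks=[-]
After op 3 cancel(order #2): fills=none; bids=[#1:7@105] asks=[-]
After op 4 [order #3] market_sell(qty=5): fills=#1x#3:5@105; bids=[#1:2@105] asks=[-]
After op 5 [order #4] market_buy(qty=7): fills=none; bids=[#1:2@105] asks=[-]

Answer: BIDS (highest first):
  #1: 2@105
ASKS (lowest first):
  (empty)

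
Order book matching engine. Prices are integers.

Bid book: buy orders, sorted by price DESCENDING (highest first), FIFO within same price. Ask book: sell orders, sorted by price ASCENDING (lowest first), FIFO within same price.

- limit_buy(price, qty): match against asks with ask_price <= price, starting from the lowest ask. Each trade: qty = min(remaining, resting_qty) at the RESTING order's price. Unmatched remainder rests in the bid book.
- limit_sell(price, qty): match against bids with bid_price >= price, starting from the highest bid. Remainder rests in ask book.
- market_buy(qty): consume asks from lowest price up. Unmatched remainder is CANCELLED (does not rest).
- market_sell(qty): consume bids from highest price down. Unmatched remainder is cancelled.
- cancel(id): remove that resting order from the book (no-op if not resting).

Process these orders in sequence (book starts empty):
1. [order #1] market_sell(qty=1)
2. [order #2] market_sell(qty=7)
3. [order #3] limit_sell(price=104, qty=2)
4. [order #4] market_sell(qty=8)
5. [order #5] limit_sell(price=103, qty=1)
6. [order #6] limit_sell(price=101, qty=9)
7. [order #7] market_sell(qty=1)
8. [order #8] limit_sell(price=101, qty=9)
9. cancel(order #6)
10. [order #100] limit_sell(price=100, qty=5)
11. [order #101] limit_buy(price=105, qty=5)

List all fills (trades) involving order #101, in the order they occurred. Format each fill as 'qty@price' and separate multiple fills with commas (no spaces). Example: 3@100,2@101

After op 1 [order #1] market_sell(qty=1): fills=none; bids=[-] asks=[-]
After op 2 [order #2] market_sell(qty=7): fills=none; bids=[-] asks=[-]
After op 3 [order #3] limit_sell(price=104, qty=2): fills=none; bids=[-] asks=[#3:2@104]
After op 4 [order #4] market_sell(qty=8): fills=none; bids=[-] asks=[#3:2@104]
After op 5 [order #5] limit_sell(price=103, qty=1): fills=none; bids=[-] asks=[#5:1@103 #3:2@104]
After op 6 [order #6] limit_sell(price=101, qty=9): fills=none; bids=[-] asks=[#6:9@101 #5:1@103 #3:2@104]
After op 7 [order #7] market_sell(qty=1): fills=none; bids=[-] asks=[#6:9@101 #5:1@103 #3:2@104]
After op 8 [order #8] limit_sell(price=101, qty=9): fills=none; bids=[-] asks=[#6:9@101 #8:9@101 #5:1@103 #3:2@104]
After op 9 cancel(order #6): fills=none; bids=[-] asks=[#8:9@101 #5:1@103 #3:2@104]
After op 10 [order #100] limit_sell(price=100, qty=5): fills=none; bids=[-] asks=[#100:5@100 #8:9@101 #5:1@103 #3:2@104]
After op 11 [order #101] limit_buy(price=105, qty=5): fills=#101x#100:5@100; bids=[-] asks=[#8:9@101 #5:1@103 #3:2@104]

Answer: 5@100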